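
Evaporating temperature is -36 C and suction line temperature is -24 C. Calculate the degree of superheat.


Superheat = T_suction - T_evap
Superheat = -24 - (-36)
Superheat = 12 K

12


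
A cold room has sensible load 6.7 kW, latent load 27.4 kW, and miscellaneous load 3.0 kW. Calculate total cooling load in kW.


Q_total = Q_s + Q_l + Q_misc
Q_total = 6.7 + 27.4 + 3.0
Q_total = 37.1 kW

37.1


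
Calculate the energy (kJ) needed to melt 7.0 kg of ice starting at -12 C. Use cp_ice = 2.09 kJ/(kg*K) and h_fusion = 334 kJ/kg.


Sensible heat = cp * dT = 2.09 * 12 = 25.08 kJ/kg
Total per kg = 25.08 + 334 = 359.08 kJ/kg
Q = m * total = 7.0 * 359.08
Q = 2513.6 kJ

2513.6


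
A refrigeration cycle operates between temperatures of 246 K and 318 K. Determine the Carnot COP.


dT = 318 - 246 = 72 K
COP_carnot = T_cold / dT = 246 / 72
COP_carnot = 3.417

3.417


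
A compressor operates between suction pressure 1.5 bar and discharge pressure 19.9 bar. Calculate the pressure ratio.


PR = P_high / P_low
PR = 19.9 / 1.5
PR = 13.267

13.267


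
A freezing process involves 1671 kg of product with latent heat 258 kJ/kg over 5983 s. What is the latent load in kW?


Q_lat = m * h_fg / t
Q_lat = 1671 * 258 / 5983
Q_lat = 72.06 kW

72.06


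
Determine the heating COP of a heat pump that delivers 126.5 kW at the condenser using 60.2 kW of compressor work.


COP_hp = Q_cond / W
COP_hp = 126.5 / 60.2
COP_hp = 2.101

2.101


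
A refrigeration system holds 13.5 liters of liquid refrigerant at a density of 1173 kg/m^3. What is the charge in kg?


Charge = V * rho / 1000
Charge = 13.5 * 1173 / 1000
Charge = 15.84 kg

15.84


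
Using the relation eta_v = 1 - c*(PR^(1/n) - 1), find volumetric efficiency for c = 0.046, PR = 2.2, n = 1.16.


PR^(1/n) = 2.2^(1/1.16) = 1.97329478
eta_v = 1 - 0.046 * (1.97329478 - 1)
eta_v = 0.9552

0.9552


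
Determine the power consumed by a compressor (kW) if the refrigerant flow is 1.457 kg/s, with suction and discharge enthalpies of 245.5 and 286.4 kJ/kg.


dh = 286.4 - 245.5 = 40.9 kJ/kg
W = m_dot * dh = 1.457 * 40.9 = 59.59 kW

59.59


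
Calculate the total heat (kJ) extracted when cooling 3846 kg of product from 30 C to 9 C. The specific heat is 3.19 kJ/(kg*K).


dT = 30 - (9) = 21 K
Q = m * cp * dT = 3846 * 3.19 * 21
Q = 257644 kJ

257644


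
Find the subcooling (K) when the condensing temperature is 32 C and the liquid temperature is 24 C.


Subcooling = T_cond - T_liquid
Subcooling = 32 - 24
Subcooling = 8 K

8


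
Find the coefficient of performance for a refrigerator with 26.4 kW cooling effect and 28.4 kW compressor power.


COP = Q_evap / W
COP = 26.4 / 28.4
COP = 0.93

0.93


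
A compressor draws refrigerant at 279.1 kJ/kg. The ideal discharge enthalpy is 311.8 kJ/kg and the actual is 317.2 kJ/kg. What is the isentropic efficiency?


dh_ideal = 311.8 - 279.1 = 32.7 kJ/kg
dh_actual = 317.2 - 279.1 = 38.1 kJ/kg
eta_s = dh_ideal / dh_actual = 32.7 / 38.1
eta_s = 0.8583

0.8583


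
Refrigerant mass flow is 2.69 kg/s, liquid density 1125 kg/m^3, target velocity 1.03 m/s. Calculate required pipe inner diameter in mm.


A = m_dot / (rho * v) = 2.69 / (1125 * 1.03) = 0.002321467098 m^2
d = sqrt(4*A/pi) * 1000
d = 54.4 mm

54.4


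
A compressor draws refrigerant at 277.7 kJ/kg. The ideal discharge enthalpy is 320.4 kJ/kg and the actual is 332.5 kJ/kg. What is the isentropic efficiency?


dh_ideal = 320.4 - 277.7 = 42.7 kJ/kg
dh_actual = 332.5 - 277.7 = 54.8 kJ/kg
eta_s = dh_ideal / dh_actual = 42.7 / 54.8
eta_s = 0.7792

0.7792


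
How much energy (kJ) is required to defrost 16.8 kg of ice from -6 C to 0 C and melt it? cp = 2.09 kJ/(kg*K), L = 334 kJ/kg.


Sensible heat = cp * dT = 2.09 * 6 = 12.54 kJ/kg
Total per kg = 12.54 + 334 = 346.54 kJ/kg
Q = m * total = 16.8 * 346.54
Q = 5821.9 kJ

5821.9


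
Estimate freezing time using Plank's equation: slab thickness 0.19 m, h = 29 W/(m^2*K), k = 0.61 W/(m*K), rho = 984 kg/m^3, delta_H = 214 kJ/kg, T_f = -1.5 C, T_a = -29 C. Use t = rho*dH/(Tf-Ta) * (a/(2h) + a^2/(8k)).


dT = -1.5 - (-29) = 27.5 K
term1 = a/(2h) = 0.19/(2*29) = 0.003275862069
term2 = a^2/(8k) = 0.19^2/(8*0.61) = 0.007397540984
t = rho*dH*1000/dT * (term1 + term2)
t = 984*214*1000/27.5 * (0.003275862069 + 0.007397540984)
t = 81730 s

81730


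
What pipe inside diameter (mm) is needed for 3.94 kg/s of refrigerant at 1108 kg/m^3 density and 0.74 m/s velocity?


A = m_dot / (rho * v) = 3.94 / (1108 * 0.74) = 0.004805346863 m^2
d = sqrt(4*A/pi) * 1000
d = 78.2 mm

78.2


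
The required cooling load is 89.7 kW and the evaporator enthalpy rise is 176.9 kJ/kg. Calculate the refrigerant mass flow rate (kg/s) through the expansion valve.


m_dot = Q / dh
m_dot = 89.7 / 176.9
m_dot = 0.5071 kg/s

0.5071


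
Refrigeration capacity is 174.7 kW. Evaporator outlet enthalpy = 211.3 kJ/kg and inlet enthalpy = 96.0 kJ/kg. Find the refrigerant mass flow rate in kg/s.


dh = 211.3 - 96.0 = 115.3 kJ/kg
m_dot = Q / dh = 174.7 / 115.3 = 1.5152 kg/s

1.5152


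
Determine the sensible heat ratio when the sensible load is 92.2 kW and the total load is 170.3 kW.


SHR = Q_sensible / Q_total
SHR = 92.2 / 170.3
SHR = 0.541

0.541


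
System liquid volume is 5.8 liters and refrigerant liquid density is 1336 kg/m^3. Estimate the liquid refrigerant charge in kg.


Charge = V * rho / 1000
Charge = 5.8 * 1336 / 1000
Charge = 7.75 kg

7.75


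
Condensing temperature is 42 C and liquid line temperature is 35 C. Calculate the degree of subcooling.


Subcooling = T_cond - T_liquid
Subcooling = 42 - 35
Subcooling = 7 K

7


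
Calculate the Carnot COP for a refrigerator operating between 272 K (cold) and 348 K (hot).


dT = 348 - 272 = 76 K
COP_carnot = T_cold / dT = 272 / 76
COP_carnot = 3.579

3.579


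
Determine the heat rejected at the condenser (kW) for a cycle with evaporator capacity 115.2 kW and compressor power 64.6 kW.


Q_cond = Q_evap + W
Q_cond = 115.2 + 64.6
Q_cond = 179.8 kW

179.8


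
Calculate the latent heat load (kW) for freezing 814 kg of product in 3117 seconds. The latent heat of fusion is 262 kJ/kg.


Q_lat = m * h_fg / t
Q_lat = 814 * 262 / 3117
Q_lat = 68.42 kW

68.42


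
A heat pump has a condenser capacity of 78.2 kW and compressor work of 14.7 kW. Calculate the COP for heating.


COP_hp = Q_cond / W
COP_hp = 78.2 / 14.7
COP_hp = 5.32

5.32


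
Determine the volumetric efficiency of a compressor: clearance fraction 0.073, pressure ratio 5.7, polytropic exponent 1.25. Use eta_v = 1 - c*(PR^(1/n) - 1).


PR^(1/n) = 5.7^(1/1.25) = 4.02438836
eta_v = 1 - 0.073 * (4.02438836 - 1)
eta_v = 0.7792

0.7792


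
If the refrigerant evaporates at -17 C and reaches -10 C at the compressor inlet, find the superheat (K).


Superheat = T_suction - T_evap
Superheat = -10 - (-17)
Superheat = 7 K

7


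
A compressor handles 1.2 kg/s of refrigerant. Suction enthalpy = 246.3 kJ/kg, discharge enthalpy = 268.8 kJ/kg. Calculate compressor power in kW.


dh = 268.8 - 246.3 = 22.5 kJ/kg
W = m_dot * dh = 1.2 * 22.5 = 27.0 kW

27.0


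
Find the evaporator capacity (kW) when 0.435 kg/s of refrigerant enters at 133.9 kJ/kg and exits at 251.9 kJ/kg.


dh = 251.9 - 133.9 = 118.0 kJ/kg
Q_evap = m_dot * dh = 0.435 * 118.0
Q_evap = 51.33 kW

51.33


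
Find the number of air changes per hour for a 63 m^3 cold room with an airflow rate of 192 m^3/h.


ACH = flow / volume
ACH = 192 / 63
ACH = 3.048

3.048


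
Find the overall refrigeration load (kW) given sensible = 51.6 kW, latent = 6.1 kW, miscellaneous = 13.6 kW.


Q_total = Q_s + Q_l + Q_misc
Q_total = 51.6 + 6.1 + 13.6
Q_total = 71.3 kW

71.3


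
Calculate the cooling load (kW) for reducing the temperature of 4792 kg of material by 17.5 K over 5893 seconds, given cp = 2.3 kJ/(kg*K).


Q = m * cp * dT / t
Q = 4792 * 2.3 * 17.5 / 5893
Q = 32.73 kW

32.73


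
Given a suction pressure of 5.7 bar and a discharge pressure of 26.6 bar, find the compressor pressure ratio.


PR = P_high / P_low
PR = 26.6 / 5.7
PR = 4.667

4.667


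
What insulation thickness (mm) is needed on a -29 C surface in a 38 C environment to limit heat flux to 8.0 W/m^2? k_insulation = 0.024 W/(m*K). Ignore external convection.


dT = 38 - (-29) = 67 K
thickness = k * dT / q_max * 1000
thickness = 0.024 * 67 / 8.0 * 1000
thickness = 201.0 mm

201.0


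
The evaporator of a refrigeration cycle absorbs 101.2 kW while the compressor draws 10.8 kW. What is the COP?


COP = Q_evap / W
COP = 101.2 / 10.8
COP = 9.37

9.37


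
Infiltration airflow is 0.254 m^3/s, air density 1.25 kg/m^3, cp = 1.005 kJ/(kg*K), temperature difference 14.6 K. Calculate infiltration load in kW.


Q = V_dot * rho * cp * dT
Q = 0.254 * 1.25 * 1.005 * 14.6
Q = 4.659 kW

4.659


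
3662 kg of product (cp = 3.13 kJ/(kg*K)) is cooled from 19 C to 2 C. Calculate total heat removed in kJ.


dT = 19 - (2) = 17 K
Q = m * cp * dT = 3662 * 3.13 * 17
Q = 194855 kJ

194855


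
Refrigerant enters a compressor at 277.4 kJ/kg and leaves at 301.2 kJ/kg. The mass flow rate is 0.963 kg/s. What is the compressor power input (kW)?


dh = 301.2 - 277.4 = 23.8 kJ/kg
W = m_dot * dh = 0.963 * 23.8 = 22.92 kW

22.92


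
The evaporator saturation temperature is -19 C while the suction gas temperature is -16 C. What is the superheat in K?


Superheat = T_suction - T_evap
Superheat = -16 - (-19)
Superheat = 3 K

3


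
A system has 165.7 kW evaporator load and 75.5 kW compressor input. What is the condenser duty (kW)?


Q_cond = Q_evap + W
Q_cond = 165.7 + 75.5
Q_cond = 241.2 kW

241.2


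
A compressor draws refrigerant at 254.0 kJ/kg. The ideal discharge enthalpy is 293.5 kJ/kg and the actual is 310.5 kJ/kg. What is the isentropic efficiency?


dh_ideal = 293.5 - 254.0 = 39.5 kJ/kg
dh_actual = 310.5 - 254.0 = 56.5 kJ/kg
eta_s = dh_ideal / dh_actual = 39.5 / 56.5
eta_s = 0.6991

0.6991


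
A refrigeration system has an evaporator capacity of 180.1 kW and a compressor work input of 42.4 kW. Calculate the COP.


COP = Q_evap / W
COP = 180.1 / 42.4
COP = 4.248

4.248


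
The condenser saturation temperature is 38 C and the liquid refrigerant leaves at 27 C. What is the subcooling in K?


Subcooling = T_cond - T_liquid
Subcooling = 38 - 27
Subcooling = 11 K

11


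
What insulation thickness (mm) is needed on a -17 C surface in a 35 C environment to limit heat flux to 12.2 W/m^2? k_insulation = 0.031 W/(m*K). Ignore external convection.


dT = 35 - (-17) = 52 K
thickness = k * dT / q_max * 1000
thickness = 0.031 * 52 / 12.2 * 1000
thickness = 132.1 mm

132.1


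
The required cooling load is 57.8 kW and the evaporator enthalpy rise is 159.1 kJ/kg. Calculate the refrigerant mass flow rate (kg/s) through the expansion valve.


m_dot = Q / dh
m_dot = 57.8 / 159.1
m_dot = 0.3633 kg/s

0.3633


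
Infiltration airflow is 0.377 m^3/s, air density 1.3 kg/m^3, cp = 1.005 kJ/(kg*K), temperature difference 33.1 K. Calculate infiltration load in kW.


Q = V_dot * rho * cp * dT
Q = 0.377 * 1.3 * 1.005 * 33.1
Q = 16.303 kW

16.303


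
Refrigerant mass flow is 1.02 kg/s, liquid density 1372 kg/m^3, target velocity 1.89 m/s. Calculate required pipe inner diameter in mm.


A = m_dot / (rho * v) = 1.02 / (1372 * 1.89) = 0.0003933546208 m^2
d = sqrt(4*A/pi) * 1000
d = 22.4 mm

22.4


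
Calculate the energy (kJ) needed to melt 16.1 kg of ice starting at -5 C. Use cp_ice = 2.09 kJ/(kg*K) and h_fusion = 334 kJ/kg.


Sensible heat = cp * dT = 2.09 * 5 = 10.45 kJ/kg
Total per kg = 10.45 + 334 = 344.45 kJ/kg
Q = m * total = 16.1 * 344.45
Q = 5545.6 kJ

5545.6


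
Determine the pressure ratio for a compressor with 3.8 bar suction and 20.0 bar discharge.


PR = P_high / P_low
PR = 20.0 / 3.8
PR = 5.263

5.263


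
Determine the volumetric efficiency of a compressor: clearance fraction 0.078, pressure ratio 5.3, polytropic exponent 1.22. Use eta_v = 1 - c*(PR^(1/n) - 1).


PR^(1/n) = 5.3^(1/1.22) = 3.92345563
eta_v = 1 - 0.078 * (3.92345563 - 1)
eta_v = 0.772

0.772


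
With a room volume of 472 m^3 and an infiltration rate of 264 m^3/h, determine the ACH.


ACH = flow / volume
ACH = 264 / 472
ACH = 0.559

0.559


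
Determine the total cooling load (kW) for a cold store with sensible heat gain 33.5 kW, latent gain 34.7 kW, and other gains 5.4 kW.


Q_total = Q_s + Q_l + Q_misc
Q_total = 33.5 + 34.7 + 5.4
Q_total = 73.6 kW

73.6


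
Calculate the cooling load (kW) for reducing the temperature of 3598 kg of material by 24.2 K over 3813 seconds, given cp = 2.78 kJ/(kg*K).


Q = m * cp * dT / t
Q = 3598 * 2.78 * 24.2 / 3813
Q = 63.483 kW

63.483


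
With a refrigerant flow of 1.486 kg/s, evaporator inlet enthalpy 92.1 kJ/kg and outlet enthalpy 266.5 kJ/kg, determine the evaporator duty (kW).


dh = 266.5 - 92.1 = 174.4 kJ/kg
Q_evap = m_dot * dh = 1.486 * 174.4
Q_evap = 259.16 kW

259.16


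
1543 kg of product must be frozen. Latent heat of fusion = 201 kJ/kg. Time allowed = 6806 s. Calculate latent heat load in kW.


Q_lat = m * h_fg / t
Q_lat = 1543 * 201 / 6806
Q_lat = 45.57 kW

45.57


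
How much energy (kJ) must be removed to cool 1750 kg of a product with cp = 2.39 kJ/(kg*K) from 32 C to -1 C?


dT = 32 - (-1) = 33 K
Q = m * cp * dT = 1750 * 2.39 * 33
Q = 138023 kJ

138023


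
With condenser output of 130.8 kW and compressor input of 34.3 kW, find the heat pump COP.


COP_hp = Q_cond / W
COP_hp = 130.8 / 34.3
COP_hp = 3.813

3.813


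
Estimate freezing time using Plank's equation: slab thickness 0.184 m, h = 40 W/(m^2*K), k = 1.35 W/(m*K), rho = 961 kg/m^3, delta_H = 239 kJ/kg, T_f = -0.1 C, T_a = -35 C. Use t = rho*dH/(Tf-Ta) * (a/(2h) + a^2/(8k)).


dT = -0.1 - (-35) = 34.9 K
term1 = a/(2h) = 0.184/(2*40) = 0.0023
term2 = a^2/(8k) = 0.184^2/(8*1.35) = 0.003134814815
t = rho*dH*1000/dT * (term1 + term2)
t = 961*239*1000/34.9 * (0.0023 + 0.003134814815)
t = 35767 s

35767


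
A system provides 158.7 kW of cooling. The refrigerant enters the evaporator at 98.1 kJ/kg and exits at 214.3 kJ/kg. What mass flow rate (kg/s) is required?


dh = 214.3 - 98.1 = 116.2 kJ/kg
m_dot = Q / dh = 158.7 / 116.2 = 1.3657 kg/s

1.3657


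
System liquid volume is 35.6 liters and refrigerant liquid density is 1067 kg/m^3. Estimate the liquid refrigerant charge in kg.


Charge = V * rho / 1000
Charge = 35.6 * 1067 / 1000
Charge = 37.99 kg

37.99


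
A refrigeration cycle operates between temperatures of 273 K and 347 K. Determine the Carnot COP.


dT = 347 - 273 = 74 K
COP_carnot = T_cold / dT = 273 / 74
COP_carnot = 3.689

3.689


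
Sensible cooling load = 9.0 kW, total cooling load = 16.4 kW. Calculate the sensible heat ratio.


SHR = Q_sensible / Q_total
SHR = 9.0 / 16.4
SHR = 0.549

0.549


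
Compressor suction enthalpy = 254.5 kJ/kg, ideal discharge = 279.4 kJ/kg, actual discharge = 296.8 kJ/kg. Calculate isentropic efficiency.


dh_ideal = 279.4 - 254.5 = 24.9 kJ/kg
dh_actual = 296.8 - 254.5 = 42.3 kJ/kg
eta_s = dh_ideal / dh_actual = 24.9 / 42.3
eta_s = 0.5887

0.5887


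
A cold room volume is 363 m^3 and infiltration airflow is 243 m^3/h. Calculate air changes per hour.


ACH = flow / volume
ACH = 243 / 363
ACH = 0.669

0.669


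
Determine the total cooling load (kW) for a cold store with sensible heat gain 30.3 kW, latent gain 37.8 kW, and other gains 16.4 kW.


Q_total = Q_s + Q_l + Q_misc
Q_total = 30.3 + 37.8 + 16.4
Q_total = 84.5 kW

84.5


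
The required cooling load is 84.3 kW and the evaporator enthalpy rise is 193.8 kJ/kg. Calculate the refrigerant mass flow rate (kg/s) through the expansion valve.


m_dot = Q / dh
m_dot = 84.3 / 193.8
m_dot = 0.435 kg/s

0.435


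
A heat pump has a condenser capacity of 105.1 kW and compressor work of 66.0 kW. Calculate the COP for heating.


COP_hp = Q_cond / W
COP_hp = 105.1 / 66.0
COP_hp = 1.592

1.592


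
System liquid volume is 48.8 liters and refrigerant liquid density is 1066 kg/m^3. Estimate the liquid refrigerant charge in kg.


Charge = V * rho / 1000
Charge = 48.8 * 1066 / 1000
Charge = 52.02 kg

52.02


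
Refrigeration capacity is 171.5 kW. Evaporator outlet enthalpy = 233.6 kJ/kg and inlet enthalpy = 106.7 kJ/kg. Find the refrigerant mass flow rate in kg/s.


dh = 233.6 - 106.7 = 126.9 kJ/kg
m_dot = Q / dh = 171.5 / 126.9 = 1.3515 kg/s

1.3515


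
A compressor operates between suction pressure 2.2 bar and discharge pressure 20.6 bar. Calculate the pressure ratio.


PR = P_high / P_low
PR = 20.6 / 2.2
PR = 9.364

9.364


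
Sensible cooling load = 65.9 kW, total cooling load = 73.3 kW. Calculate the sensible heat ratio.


SHR = Q_sensible / Q_total
SHR = 65.9 / 73.3
SHR = 0.899

0.899


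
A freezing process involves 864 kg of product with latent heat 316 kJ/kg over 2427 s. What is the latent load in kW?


Q_lat = m * h_fg / t
Q_lat = 864 * 316 / 2427
Q_lat = 112.49 kW

112.49


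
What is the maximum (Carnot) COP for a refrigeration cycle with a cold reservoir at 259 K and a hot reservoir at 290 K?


dT = 290 - 259 = 31 K
COP_carnot = T_cold / dT = 259 / 31
COP_carnot = 8.355

8.355


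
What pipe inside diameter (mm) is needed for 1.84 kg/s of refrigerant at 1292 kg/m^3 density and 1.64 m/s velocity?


A = m_dot / (rho * v) = 1.84 / (1292 * 1.64) = 0.0008683832968 m^2
d = sqrt(4*A/pi) * 1000
d = 33.3 mm

33.3


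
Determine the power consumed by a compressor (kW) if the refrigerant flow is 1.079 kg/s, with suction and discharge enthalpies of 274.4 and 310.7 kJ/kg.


dh = 310.7 - 274.4 = 36.3 kJ/kg
W = m_dot * dh = 1.079 * 36.3 = 39.17 kW

39.17


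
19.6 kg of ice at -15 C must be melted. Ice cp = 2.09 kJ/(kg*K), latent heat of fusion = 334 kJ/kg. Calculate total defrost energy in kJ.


Sensible heat = cp * dT = 2.09 * 15 = 31.35 kJ/kg
Total per kg = 31.35 + 334 = 365.35 kJ/kg
Q = m * total = 19.6 * 365.35
Q = 7160.9 kJ

7160.9


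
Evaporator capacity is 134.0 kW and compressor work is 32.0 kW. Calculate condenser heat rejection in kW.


Q_cond = Q_evap + W
Q_cond = 134.0 + 32.0
Q_cond = 166.0 kW

166.0


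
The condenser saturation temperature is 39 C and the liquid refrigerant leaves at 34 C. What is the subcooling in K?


Subcooling = T_cond - T_liquid
Subcooling = 39 - 34
Subcooling = 5 K

5


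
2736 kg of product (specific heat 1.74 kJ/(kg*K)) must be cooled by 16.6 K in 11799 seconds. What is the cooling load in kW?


Q = m * cp * dT / t
Q = 2736 * 1.74 * 16.6 / 11799
Q = 6.698 kW

6.698


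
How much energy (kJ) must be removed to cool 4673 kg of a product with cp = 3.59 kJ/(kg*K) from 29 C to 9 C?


dT = 29 - (9) = 20 K
Q = m * cp * dT = 4673 * 3.59 * 20
Q = 335521 kJ

335521


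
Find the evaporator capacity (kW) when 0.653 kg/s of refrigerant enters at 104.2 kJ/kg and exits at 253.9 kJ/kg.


dh = 253.9 - 104.2 = 149.7 kJ/kg
Q_evap = m_dot * dh = 0.653 * 149.7
Q_evap = 97.75 kW

97.75


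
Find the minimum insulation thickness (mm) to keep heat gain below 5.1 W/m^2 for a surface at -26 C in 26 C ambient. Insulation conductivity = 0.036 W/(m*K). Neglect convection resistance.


dT = 26 - (-26) = 52 K
thickness = k * dT / q_max * 1000
thickness = 0.036 * 52 / 5.1 * 1000
thickness = 367.1 mm

367.1


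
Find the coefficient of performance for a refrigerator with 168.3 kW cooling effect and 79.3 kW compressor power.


COP = Q_evap / W
COP = 168.3 / 79.3
COP = 2.122

2.122


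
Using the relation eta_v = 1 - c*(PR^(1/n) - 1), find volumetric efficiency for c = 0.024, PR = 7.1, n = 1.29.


PR^(1/n) = 7.1^(1/1.29) = 4.56972634
eta_v = 1 - 0.024 * (4.56972634 - 1)
eta_v = 0.9143

0.9143


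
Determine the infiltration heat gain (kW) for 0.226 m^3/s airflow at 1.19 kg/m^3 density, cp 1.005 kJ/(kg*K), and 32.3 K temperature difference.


Q = V_dot * rho * cp * dT
Q = 0.226 * 1.19 * 1.005 * 32.3
Q = 8.73 kW

8.73


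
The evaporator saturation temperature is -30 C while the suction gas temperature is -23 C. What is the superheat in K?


Superheat = T_suction - T_evap
Superheat = -23 - (-30)
Superheat = 7 K

7


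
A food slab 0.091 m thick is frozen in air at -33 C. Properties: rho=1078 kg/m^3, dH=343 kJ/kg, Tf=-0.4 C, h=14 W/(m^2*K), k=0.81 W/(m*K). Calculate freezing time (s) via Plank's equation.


dT = -0.4 - (-33) = 32.6 K
term1 = a/(2h) = 0.091/(2*14) = 0.00325
term2 = a^2/(8k) = 0.091^2/(8*0.81) = 0.001277932099
t = rho*dH*1000/dT * (term1 + term2)
t = 1078*343*1000/32.6 * (0.00325 + 0.001277932099)
t = 51356 s

51356


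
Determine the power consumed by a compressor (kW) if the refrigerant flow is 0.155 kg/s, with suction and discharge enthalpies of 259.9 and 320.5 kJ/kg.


dh = 320.5 - 259.9 = 60.6 kJ/kg
W = m_dot * dh = 0.155 * 60.6 = 9.39 kW

9.39


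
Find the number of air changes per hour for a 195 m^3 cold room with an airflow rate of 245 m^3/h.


ACH = flow / volume
ACH = 245 / 195
ACH = 1.256

1.256


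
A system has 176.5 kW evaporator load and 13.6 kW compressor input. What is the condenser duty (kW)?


Q_cond = Q_evap + W
Q_cond = 176.5 + 13.6
Q_cond = 190.1 kW

190.1


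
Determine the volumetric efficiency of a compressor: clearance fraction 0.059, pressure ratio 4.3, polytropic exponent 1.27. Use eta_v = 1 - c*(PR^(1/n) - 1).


PR^(1/n) = 4.3^(1/1.27) = 3.15350889
eta_v = 1 - 0.059 * (3.15350889 - 1)
eta_v = 0.8729

0.8729


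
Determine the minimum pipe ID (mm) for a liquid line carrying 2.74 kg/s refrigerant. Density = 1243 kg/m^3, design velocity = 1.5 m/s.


A = m_dot / (rho * v) = 2.74 / (1243 * 1.5) = 0.001469562885 m^2
d = sqrt(4*A/pi) * 1000
d = 43.3 mm

43.3


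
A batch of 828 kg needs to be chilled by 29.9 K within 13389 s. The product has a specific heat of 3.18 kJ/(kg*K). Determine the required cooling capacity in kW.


Q = m * cp * dT / t
Q = 828 * 3.18 * 29.9 / 13389
Q = 5.88 kW

5.88


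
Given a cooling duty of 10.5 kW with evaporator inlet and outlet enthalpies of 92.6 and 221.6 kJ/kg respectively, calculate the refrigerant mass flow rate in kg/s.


dh = 221.6 - 92.6 = 129.0 kJ/kg
m_dot = Q / dh = 10.5 / 129.0 = 0.0814 kg/s

0.0814


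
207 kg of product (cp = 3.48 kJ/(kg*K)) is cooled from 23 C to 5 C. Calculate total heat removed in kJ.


dT = 23 - (5) = 18 K
Q = m * cp * dT = 207 * 3.48 * 18
Q = 12966 kJ

12966


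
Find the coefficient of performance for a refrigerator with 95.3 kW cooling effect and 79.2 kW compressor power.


COP = Q_evap / W
COP = 95.3 / 79.2
COP = 1.203

1.203


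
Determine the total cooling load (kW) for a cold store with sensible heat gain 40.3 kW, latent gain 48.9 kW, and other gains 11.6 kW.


Q_total = Q_s + Q_l + Q_misc
Q_total = 40.3 + 48.9 + 11.6
Q_total = 100.8 kW

100.8


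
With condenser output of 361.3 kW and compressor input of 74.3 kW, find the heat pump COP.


COP_hp = Q_cond / W
COP_hp = 361.3 / 74.3
COP_hp = 4.863

4.863


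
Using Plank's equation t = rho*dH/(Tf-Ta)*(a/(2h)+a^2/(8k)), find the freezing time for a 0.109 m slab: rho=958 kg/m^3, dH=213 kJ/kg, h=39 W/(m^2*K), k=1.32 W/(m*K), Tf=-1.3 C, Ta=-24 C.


dT = -1.3 - (-24) = 22.7 K
term1 = a/(2h) = 0.109/(2*39) = 0.001397435897
term2 = a^2/(8k) = 0.109^2/(8*1.32) = 0.001125094697
t = rho*dH*1000/dT * (term1 + term2)
t = 958*213*1000/22.7 * (0.001397435897 + 0.001125094697)
t = 22675 s

22675


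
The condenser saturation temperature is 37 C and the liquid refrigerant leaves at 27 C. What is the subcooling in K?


Subcooling = T_cond - T_liquid
Subcooling = 37 - 27
Subcooling = 10 K

10


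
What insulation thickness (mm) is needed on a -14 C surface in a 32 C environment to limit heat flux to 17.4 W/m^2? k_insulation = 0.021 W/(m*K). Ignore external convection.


dT = 32 - (-14) = 46 K
thickness = k * dT / q_max * 1000
thickness = 0.021 * 46 / 17.4 * 1000
thickness = 55.5 mm

55.5


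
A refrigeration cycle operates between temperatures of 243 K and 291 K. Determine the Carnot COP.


dT = 291 - 243 = 48 K
COP_carnot = T_cold / dT = 243 / 48
COP_carnot = 5.063

5.063


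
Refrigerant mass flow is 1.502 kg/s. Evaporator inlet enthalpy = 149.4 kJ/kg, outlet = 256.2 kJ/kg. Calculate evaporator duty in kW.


dh = 256.2 - 149.4 = 106.8 kJ/kg
Q_evap = m_dot * dh = 1.502 * 106.8
Q_evap = 160.41 kW

160.41


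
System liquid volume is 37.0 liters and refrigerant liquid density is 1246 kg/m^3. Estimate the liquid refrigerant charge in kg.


Charge = V * rho / 1000
Charge = 37.0 * 1246 / 1000
Charge = 46.1 kg

46.1


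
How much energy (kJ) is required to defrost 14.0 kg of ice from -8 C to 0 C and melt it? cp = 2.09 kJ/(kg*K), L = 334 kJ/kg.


Sensible heat = cp * dT = 2.09 * 8 = 16.72 kJ/kg
Total per kg = 16.72 + 334 = 350.72 kJ/kg
Q = m * total = 14.0 * 350.72
Q = 4910.1 kJ

4910.1


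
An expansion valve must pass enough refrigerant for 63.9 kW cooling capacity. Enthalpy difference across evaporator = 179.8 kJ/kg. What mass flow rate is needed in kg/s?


m_dot = Q / dh
m_dot = 63.9 / 179.8
m_dot = 0.3554 kg/s

0.3554


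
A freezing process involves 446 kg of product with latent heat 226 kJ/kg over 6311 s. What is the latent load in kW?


Q_lat = m * h_fg / t
Q_lat = 446 * 226 / 6311
Q_lat = 15.97 kW

15.97


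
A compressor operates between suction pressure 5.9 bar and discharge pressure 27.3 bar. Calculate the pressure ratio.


PR = P_high / P_low
PR = 27.3 / 5.9
PR = 4.627

4.627


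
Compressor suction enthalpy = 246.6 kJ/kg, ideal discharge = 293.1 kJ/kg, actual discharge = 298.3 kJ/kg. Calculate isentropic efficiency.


dh_ideal = 293.1 - 246.6 = 46.5 kJ/kg
dh_actual = 298.3 - 246.6 = 51.7 kJ/kg
eta_s = dh_ideal / dh_actual = 46.5 / 51.7
eta_s = 0.8994

0.8994


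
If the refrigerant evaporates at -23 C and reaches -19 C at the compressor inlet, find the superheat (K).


Superheat = T_suction - T_evap
Superheat = -19 - (-23)
Superheat = 4 K

4


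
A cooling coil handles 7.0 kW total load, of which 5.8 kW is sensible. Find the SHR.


SHR = Q_sensible / Q_total
SHR = 5.8 / 7.0
SHR = 0.829

0.829


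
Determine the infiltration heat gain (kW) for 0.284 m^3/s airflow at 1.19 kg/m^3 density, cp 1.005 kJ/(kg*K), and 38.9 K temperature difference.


Q = V_dot * rho * cp * dT
Q = 0.284 * 1.19 * 1.005 * 38.9
Q = 13.212 kW

13.212


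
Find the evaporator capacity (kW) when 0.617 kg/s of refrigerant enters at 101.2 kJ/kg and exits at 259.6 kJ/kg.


dh = 259.6 - 101.2 = 158.4 kJ/kg
Q_evap = m_dot * dh = 0.617 * 158.4
Q_evap = 97.73 kW

97.73


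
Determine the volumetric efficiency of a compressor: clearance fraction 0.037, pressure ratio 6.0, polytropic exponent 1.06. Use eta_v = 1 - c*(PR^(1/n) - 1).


PR^(1/n) = 6.0^(1/1.06) = 5.42131888
eta_v = 1 - 0.037 * (5.42131888 - 1)
eta_v = 0.8364

0.8364


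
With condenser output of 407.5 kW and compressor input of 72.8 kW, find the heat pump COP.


COP_hp = Q_cond / W
COP_hp = 407.5 / 72.8
COP_hp = 5.598

5.598


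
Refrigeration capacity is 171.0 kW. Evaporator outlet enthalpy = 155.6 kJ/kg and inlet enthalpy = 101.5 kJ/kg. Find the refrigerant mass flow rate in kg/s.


dh = 155.6 - 101.5 = 54.1 kJ/kg
m_dot = Q / dh = 171.0 / 54.1 = 3.1608 kg/s

3.1608


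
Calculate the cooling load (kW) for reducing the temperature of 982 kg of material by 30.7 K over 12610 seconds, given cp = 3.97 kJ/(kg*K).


Q = m * cp * dT / t
Q = 982 * 3.97 * 30.7 / 12610
Q = 9.491 kW

9.491


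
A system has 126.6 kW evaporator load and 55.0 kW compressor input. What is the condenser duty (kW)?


Q_cond = Q_evap + W
Q_cond = 126.6 + 55.0
Q_cond = 181.6 kW

181.6


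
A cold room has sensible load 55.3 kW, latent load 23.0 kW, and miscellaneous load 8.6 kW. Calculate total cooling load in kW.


Q_total = Q_s + Q_l + Q_misc
Q_total = 55.3 + 23.0 + 8.6
Q_total = 86.9 kW

86.9


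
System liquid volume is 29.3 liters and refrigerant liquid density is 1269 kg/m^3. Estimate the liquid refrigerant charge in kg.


Charge = V * rho / 1000
Charge = 29.3 * 1269 / 1000
Charge = 37.18 kg

37.18


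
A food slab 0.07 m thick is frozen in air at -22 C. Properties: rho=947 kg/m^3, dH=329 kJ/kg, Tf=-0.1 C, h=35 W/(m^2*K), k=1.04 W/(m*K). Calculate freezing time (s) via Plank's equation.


dT = -0.1 - (-22) = 21.9 K
term1 = a/(2h) = 0.07/(2*35) = 0.001
term2 = a^2/(8k) = 0.07^2/(8*1.04) = 0.0005889423077
t = rho*dH*1000/dT * (term1 + term2)
t = 947*329*1000/21.9 * (0.001 + 0.0005889423077)
t = 22605 s

22605


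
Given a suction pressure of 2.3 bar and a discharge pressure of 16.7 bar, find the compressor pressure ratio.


PR = P_high / P_low
PR = 16.7 / 2.3
PR = 7.261

7.261


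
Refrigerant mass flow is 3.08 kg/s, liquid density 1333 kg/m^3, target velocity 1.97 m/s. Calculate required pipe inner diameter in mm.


A = m_dot / (rho * v) = 3.08 / (1333 * 1.97) = 0.001172882053 m^2
d = sqrt(4*A/pi) * 1000
d = 38.6 mm

38.6


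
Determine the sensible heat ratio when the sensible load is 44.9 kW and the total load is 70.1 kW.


SHR = Q_sensible / Q_total
SHR = 44.9 / 70.1
SHR = 0.641

0.641


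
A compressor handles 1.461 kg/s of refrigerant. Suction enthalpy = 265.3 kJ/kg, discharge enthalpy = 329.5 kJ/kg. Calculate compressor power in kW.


dh = 329.5 - 265.3 = 64.2 kJ/kg
W = m_dot * dh = 1.461 * 64.2 = 93.8 kW

93.8


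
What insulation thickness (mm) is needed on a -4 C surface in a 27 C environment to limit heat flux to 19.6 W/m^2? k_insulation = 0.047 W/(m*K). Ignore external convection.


dT = 27 - (-4) = 31 K
thickness = k * dT / q_max * 1000
thickness = 0.047 * 31 / 19.6 * 1000
thickness = 74.3 mm

74.3


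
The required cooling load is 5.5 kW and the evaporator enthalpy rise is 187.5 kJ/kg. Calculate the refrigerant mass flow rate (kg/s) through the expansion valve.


m_dot = Q / dh
m_dot = 5.5 / 187.5
m_dot = 0.0293 kg/s

0.0293


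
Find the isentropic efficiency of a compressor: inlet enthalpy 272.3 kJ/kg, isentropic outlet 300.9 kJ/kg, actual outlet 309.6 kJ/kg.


dh_ideal = 300.9 - 272.3 = 28.6 kJ/kg
dh_actual = 309.6 - 272.3 = 37.3 kJ/kg
eta_s = dh_ideal / dh_actual = 28.6 / 37.3
eta_s = 0.7668

0.7668


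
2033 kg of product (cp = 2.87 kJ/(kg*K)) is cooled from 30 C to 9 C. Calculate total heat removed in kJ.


dT = 30 - (9) = 21 K
Q = m * cp * dT = 2033 * 2.87 * 21
Q = 122529 kJ

122529


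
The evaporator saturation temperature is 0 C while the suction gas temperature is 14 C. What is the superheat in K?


Superheat = T_suction - T_evap
Superheat = 14 - (0)
Superheat = 14 K

14


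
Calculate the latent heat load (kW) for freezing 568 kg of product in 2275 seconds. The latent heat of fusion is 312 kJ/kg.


Q_lat = m * h_fg / t
Q_lat = 568 * 312 / 2275
Q_lat = 77.9 kW

77.9


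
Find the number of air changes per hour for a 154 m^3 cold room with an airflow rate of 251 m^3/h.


ACH = flow / volume
ACH = 251 / 154
ACH = 1.63

1.63


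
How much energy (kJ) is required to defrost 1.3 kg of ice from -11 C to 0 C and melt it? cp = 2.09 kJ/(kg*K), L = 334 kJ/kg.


Sensible heat = cp * dT = 2.09 * 11 = 22.99 kJ/kg
Total per kg = 22.99 + 334 = 356.99 kJ/kg
Q = m * total = 1.3 * 356.99
Q = 464.1 kJ

464.1


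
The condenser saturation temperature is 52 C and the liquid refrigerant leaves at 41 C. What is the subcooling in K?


Subcooling = T_cond - T_liquid
Subcooling = 52 - 41
Subcooling = 11 K

11


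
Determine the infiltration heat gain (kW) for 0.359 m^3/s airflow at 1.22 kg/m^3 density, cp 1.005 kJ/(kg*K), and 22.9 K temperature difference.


Q = V_dot * rho * cp * dT
Q = 0.359 * 1.22 * 1.005 * 22.9
Q = 10.08 kW

10.08


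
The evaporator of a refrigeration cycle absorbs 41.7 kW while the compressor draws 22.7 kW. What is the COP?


COP = Q_evap / W
COP = 41.7 / 22.7
COP = 1.837

1.837


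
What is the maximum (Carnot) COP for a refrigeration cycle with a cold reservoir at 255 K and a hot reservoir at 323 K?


dT = 323 - 255 = 68 K
COP_carnot = T_cold / dT = 255 / 68
COP_carnot = 3.75

3.75


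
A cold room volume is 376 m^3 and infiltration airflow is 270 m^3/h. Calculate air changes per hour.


ACH = flow / volume
ACH = 270 / 376
ACH = 0.718

0.718


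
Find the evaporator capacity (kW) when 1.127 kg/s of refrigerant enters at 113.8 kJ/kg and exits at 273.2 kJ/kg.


dh = 273.2 - 113.8 = 159.4 kJ/kg
Q_evap = m_dot * dh = 1.127 * 159.4
Q_evap = 179.64 kW

179.64


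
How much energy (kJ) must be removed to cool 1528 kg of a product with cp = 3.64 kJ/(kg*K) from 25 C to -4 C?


dT = 25 - (-4) = 29 K
Q = m * cp * dT = 1528 * 3.64 * 29
Q = 161296 kJ

161296


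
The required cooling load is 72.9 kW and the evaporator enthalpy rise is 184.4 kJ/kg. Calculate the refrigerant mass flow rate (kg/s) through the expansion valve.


m_dot = Q / dh
m_dot = 72.9 / 184.4
m_dot = 0.3953 kg/s

0.3953


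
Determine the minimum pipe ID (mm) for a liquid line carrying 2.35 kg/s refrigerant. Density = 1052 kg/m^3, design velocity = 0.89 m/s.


A = m_dot / (rho * v) = 2.35 / (1052 * 0.89) = 0.002509932926 m^2
d = sqrt(4*A/pi) * 1000
d = 56.5 mm

56.5


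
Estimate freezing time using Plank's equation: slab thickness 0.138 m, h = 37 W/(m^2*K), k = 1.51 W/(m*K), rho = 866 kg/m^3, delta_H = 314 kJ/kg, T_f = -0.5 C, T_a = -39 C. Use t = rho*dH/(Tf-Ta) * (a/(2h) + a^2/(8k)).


dT = -0.5 - (-39) = 38.5 K
term1 = a/(2h) = 0.138/(2*37) = 0.001864864865
term2 = a^2/(8k) = 0.138^2/(8*1.51) = 0.001576490066
t = rho*dH*1000/dT * (term1 + term2)
t = 866*314*1000/38.5 * (0.001864864865 + 0.001576490066)
t = 24306 s

24306


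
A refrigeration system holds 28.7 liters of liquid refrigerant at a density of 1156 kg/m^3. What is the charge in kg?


Charge = V * rho / 1000
Charge = 28.7 * 1156 / 1000
Charge = 33.18 kg

33.18


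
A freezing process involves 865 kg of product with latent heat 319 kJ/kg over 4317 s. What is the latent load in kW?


Q_lat = m * h_fg / t
Q_lat = 865 * 319 / 4317
Q_lat = 63.92 kW

63.92


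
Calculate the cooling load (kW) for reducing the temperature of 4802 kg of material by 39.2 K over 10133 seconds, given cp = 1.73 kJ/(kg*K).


Q = m * cp * dT / t
Q = 4802 * 1.73 * 39.2 / 10133
Q = 32.138 kW

32.138


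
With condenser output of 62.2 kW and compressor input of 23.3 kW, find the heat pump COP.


COP_hp = Q_cond / W
COP_hp = 62.2 / 23.3
COP_hp = 2.67

2.67


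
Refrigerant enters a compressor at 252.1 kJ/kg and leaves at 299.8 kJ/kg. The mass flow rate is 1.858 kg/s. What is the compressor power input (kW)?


dh = 299.8 - 252.1 = 47.7 kJ/kg
W = m_dot * dh = 1.858 * 47.7 = 88.63 kW

88.63


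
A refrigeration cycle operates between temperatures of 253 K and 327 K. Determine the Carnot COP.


dT = 327 - 253 = 74 K
COP_carnot = T_cold / dT = 253 / 74
COP_carnot = 3.419

3.419


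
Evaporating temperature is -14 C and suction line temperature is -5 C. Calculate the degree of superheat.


Superheat = T_suction - T_evap
Superheat = -5 - (-14)
Superheat = 9 K

9


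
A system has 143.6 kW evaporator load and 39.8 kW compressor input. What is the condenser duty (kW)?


Q_cond = Q_evap + W
Q_cond = 143.6 + 39.8
Q_cond = 183.4 kW

183.4


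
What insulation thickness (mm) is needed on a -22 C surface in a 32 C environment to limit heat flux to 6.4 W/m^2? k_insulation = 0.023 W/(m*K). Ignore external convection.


dT = 32 - (-22) = 54 K
thickness = k * dT / q_max * 1000
thickness = 0.023 * 54 / 6.4 * 1000
thickness = 194.1 mm

194.1


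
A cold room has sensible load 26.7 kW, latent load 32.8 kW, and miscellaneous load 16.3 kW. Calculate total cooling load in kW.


Q_total = Q_s + Q_l + Q_misc
Q_total = 26.7 + 32.8 + 16.3
Q_total = 75.8 kW

75.8


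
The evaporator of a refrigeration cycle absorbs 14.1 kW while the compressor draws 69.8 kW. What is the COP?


COP = Q_evap / W
COP = 14.1 / 69.8
COP = 0.202

0.202


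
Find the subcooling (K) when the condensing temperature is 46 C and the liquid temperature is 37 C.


Subcooling = T_cond - T_liquid
Subcooling = 46 - 37
Subcooling = 9 K

9


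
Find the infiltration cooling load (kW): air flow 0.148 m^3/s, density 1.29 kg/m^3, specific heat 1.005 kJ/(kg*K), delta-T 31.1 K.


Q = V_dot * rho * cp * dT
Q = 0.148 * 1.29 * 1.005 * 31.1
Q = 5.967 kW

5.967


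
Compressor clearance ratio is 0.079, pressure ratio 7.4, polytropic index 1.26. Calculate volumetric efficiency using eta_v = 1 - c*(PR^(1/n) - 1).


PR^(1/n) = 7.4^(1/1.26) = 4.89628224
eta_v = 1 - 0.079 * (4.89628224 - 1)
eta_v = 0.6922

0.6922


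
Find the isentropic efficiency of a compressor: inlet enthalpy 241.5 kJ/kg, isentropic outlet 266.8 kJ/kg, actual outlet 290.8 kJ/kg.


dh_ideal = 266.8 - 241.5 = 25.3 kJ/kg
dh_actual = 290.8 - 241.5 = 49.3 kJ/kg
eta_s = dh_ideal / dh_actual = 25.3 / 49.3
eta_s = 0.5132

0.5132


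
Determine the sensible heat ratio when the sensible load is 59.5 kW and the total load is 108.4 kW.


SHR = Q_sensible / Q_total
SHR = 59.5 / 108.4
SHR = 0.549

0.549


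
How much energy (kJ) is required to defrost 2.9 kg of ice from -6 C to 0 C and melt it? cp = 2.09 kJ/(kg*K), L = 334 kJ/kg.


Sensible heat = cp * dT = 2.09 * 6 = 12.54 kJ/kg
Total per kg = 12.54 + 334 = 346.54 kJ/kg
Q = m * total = 2.9 * 346.54
Q = 1005.0 kJ

1005.0


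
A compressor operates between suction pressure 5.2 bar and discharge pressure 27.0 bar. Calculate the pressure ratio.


PR = P_high / P_low
PR = 27.0 / 5.2
PR = 5.192

5.192


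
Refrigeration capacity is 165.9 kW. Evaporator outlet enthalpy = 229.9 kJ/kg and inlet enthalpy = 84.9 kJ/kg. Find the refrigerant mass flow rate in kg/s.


dh = 229.9 - 84.9 = 145.0 kJ/kg
m_dot = Q / dh = 165.9 / 145.0 = 1.1441 kg/s

1.1441


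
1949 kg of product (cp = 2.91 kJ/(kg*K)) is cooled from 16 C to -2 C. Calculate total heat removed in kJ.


dT = 16 - (-2) = 18 K
Q = m * cp * dT = 1949 * 2.91 * 18
Q = 102089 kJ

102089


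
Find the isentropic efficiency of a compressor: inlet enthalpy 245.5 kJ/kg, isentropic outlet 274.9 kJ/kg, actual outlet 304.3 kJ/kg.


dh_ideal = 274.9 - 245.5 = 29.4 kJ/kg
dh_actual = 304.3 - 245.5 = 58.8 kJ/kg
eta_s = dh_ideal / dh_actual = 29.4 / 58.8
eta_s = 0.5

0.5


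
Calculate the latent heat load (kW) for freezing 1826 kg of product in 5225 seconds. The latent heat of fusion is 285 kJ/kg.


Q_lat = m * h_fg / t
Q_lat = 1826 * 285 / 5225
Q_lat = 99.6 kW

99.6


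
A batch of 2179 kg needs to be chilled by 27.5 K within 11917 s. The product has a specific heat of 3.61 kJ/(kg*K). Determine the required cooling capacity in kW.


Q = m * cp * dT / t
Q = 2179 * 3.61 * 27.5 / 11917
Q = 18.152 kW

18.152


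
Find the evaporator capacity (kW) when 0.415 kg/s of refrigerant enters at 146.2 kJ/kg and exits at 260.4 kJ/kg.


dh = 260.4 - 146.2 = 114.2 kJ/kg
Q_evap = m_dot * dh = 0.415 * 114.2
Q_evap = 47.39 kW

47.39


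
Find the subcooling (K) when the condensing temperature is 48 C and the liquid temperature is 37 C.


Subcooling = T_cond - T_liquid
Subcooling = 48 - 37
Subcooling = 11 K

11


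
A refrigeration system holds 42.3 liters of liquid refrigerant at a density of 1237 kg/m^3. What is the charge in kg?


Charge = V * rho / 1000
Charge = 42.3 * 1237 / 1000
Charge = 52.33 kg

52.33


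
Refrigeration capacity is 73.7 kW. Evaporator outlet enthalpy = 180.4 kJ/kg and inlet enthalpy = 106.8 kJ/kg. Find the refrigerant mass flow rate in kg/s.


dh = 180.4 - 106.8 = 73.6 kJ/kg
m_dot = Q / dh = 73.7 / 73.6 = 1.0014 kg/s

1.0014


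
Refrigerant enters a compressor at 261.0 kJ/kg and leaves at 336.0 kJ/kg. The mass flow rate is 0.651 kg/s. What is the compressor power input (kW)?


dh = 336.0 - 261.0 = 75.0 kJ/kg
W = m_dot * dh = 0.651 * 75.0 = 48.83 kW

48.83
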